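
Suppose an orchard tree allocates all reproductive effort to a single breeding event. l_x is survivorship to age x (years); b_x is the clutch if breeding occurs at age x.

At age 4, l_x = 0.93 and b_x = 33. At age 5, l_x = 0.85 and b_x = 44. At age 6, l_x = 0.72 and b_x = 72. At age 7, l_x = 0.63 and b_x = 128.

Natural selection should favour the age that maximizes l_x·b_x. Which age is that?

Expected offspring if breeding at age x = l_x × b_x:
  age 4: 0.93 × 33 = 30.690
  age 5: 0.85 × 44 = 37.400
  age 6: 0.72 × 72 = 51.840
  age 7: 0.63 × 128 = 80.640
Maximum at age 7 (80.640).

7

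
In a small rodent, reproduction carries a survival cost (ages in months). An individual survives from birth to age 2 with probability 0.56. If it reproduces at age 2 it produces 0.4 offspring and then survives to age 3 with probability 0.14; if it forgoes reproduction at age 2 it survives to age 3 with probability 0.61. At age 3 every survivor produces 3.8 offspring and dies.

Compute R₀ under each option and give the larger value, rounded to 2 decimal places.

1.30

breed at age 2: R₀ = 0.56 × (0.4 + 0.14 × 3.8) = 0.56 × 0.9320 = 0.5219
delay to age 3: R₀ = 0.56 × (0.61 × 3.8) = 0.56 × 2.3180 = 1.2981
Higher: delay to age 3 (1.2981).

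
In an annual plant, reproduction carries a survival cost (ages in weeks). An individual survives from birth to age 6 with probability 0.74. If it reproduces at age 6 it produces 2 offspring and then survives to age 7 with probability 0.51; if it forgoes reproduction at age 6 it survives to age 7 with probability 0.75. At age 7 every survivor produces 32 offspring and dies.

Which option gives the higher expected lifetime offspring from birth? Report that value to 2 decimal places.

breed at age 6: R₀ = 0.74 × (2 + 0.51 × 32) = 0.74 × 18.3200 = 13.5568
delay to age 7: R₀ = 0.74 × (0.75 × 32) = 0.74 × 24.0000 = 17.7600
Higher: delay to age 7 (17.7600).

17.76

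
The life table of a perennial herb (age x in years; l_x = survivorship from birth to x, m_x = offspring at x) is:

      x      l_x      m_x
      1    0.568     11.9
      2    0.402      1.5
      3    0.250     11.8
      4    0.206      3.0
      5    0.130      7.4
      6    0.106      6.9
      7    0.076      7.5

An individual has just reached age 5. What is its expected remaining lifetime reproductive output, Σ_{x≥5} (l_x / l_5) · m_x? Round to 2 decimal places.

17.41

l_5 = 0.130. Conditional survival from age 5 to x is l_x / l_5.
  x=5: (0.130/0.130) × 7.4 = 7.4000
  x=6: (0.106/0.130) × 6.9 = 5.6262
  x=7: (0.076/0.130) × 7.5 = 4.3846
Sum = 7.4000 + 5.6262 + 4.3846 = 17.4108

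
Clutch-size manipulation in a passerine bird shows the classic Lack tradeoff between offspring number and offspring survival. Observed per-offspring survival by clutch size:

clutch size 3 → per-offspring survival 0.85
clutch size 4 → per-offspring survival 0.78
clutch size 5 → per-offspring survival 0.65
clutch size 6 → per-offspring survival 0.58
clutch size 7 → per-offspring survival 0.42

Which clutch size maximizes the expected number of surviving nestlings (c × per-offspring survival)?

6

Expected surviving nestlings = c × s(c):
  c=3: 3 × 0.85 = 2.550
  c=4: 4 × 0.78 = 3.120
  c=5: 5 × 0.65 = 3.250
  c=6: 6 × 0.58 = 3.480
  c=7: 7 × 0.42 = 2.940
Maximum at c = 6 (3.480 surviving nestlings).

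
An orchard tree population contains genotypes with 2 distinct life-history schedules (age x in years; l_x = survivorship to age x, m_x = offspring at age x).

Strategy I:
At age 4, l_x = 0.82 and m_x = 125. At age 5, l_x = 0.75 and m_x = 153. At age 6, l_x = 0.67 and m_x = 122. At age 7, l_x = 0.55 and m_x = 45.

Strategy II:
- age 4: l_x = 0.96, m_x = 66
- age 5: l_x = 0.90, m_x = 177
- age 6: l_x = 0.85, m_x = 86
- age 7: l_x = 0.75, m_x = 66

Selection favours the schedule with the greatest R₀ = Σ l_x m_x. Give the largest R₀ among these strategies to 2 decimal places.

Strategy I: R₀ = 0.82×125 + 0.75×153 + 0.67×122 + 0.55×45 = 323.7400
Strategy II: R₀ = 0.96×66 + 0.90×177 + 0.85×86 + 0.75×66 = 345.2600
Highest R₀: strategy II with 345.2600.

345.26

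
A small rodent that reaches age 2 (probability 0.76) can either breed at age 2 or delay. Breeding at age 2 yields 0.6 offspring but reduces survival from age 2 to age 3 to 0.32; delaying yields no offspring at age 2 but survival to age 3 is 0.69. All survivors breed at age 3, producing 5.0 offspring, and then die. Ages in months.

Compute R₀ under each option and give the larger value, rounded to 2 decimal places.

breed at age 2: R₀ = 0.76 × (0.6 + 0.32 × 5.0) = 0.76 × 2.2000 = 1.6720
delay to age 3: R₀ = 0.76 × (0.69 × 5.0) = 0.76 × 3.4500 = 2.6220
Higher: delay to age 3 (2.6220).

2.62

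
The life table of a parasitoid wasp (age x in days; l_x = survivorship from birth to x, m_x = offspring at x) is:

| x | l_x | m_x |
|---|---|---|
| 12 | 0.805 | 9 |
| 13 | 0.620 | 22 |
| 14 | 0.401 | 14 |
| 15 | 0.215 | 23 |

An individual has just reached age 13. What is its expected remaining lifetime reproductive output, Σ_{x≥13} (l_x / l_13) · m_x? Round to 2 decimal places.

l_13 = 0.620. Conditional survival from age 13 to x is l_x / l_13.
  x=13: (0.620/0.620) × 22 = 22.0000
  x=14: (0.401/0.620) × 14 = 9.0548
  x=15: (0.215/0.620) × 23 = 7.9758
Sum = 22.0000 + 9.0548 + 7.9758 = 39.0306

39.03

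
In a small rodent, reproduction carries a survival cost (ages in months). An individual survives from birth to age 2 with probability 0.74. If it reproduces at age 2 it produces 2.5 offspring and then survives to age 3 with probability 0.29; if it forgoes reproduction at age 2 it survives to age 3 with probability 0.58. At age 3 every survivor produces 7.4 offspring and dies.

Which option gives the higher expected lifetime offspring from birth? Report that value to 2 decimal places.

breed at age 2: R₀ = 0.74 × (2.5 + 0.29 × 7.4) = 0.74 × 4.6460 = 3.4380
delay to age 3: R₀ = 0.74 × (0.58 × 7.4) = 0.74 × 4.2920 = 3.1761
Higher: breed at age 2 (3.4380).

3.44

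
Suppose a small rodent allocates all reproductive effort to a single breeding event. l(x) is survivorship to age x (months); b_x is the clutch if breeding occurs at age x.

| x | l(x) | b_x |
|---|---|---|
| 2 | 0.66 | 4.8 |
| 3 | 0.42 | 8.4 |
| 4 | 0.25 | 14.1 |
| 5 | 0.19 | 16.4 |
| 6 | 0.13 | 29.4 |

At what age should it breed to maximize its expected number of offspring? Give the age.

6

Expected offspring if breeding at age x = l(x) × b_x:
  age 2: 0.66 × 4.8 = 3.168
  age 3: 0.42 × 8.4 = 3.528
  age 4: 0.25 × 14.1 = 3.525
  age 5: 0.19 × 16.4 = 3.116
  age 6: 0.13 × 29.4 = 3.822
Maximum at age 6 (3.822).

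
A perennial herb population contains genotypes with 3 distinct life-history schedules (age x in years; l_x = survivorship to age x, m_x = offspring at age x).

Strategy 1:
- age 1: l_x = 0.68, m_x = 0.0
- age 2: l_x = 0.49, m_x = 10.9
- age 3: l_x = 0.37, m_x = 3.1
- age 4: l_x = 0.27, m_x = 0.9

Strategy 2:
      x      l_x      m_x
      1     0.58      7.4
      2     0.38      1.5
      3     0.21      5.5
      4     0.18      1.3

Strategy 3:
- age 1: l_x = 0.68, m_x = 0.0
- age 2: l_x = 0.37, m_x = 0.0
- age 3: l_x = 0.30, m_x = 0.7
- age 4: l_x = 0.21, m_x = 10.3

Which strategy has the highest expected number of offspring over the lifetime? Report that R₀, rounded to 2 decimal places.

6.73

Strategy 1: R₀ = 0.68×0.0 + 0.49×10.9 + 0.37×3.1 + 0.27×0.9 = 6.7310
Strategy 2: R₀ = 0.58×7.4 + 0.38×1.5 + 0.21×5.5 + 0.18×1.3 = 6.2510
Strategy 3: R₀ = 0.68×0.0 + 0.37×0.0 + 0.30×0.7 + 0.21×10.3 = 2.3730
Highest R₀: strategy 1 with 6.7310.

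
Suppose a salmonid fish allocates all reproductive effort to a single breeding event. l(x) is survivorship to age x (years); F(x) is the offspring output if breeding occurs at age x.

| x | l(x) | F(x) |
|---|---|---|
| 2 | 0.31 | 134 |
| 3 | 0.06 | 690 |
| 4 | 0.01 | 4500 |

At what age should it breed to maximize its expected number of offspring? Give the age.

4

Expected offspring if breeding at age x = l(x) × F(x):
  age 2: 0.31 × 134 = 41.540
  age 3: 0.06 × 690 = 41.400
  age 4: 0.01 × 4500 = 45.000
Maximum at age 4 (45.000).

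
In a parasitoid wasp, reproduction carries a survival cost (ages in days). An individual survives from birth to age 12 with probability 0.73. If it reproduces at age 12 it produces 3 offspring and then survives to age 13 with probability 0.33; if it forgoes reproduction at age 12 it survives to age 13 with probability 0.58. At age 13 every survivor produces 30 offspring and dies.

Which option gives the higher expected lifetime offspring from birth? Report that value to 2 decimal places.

12.70

breed at age 12: R₀ = 0.73 × (3 + 0.33 × 30) = 0.73 × 12.9000 = 9.4170
delay to age 13: R₀ = 0.73 × (0.58 × 30) = 0.73 × 17.4000 = 12.7020
Higher: delay to age 13 (12.7020).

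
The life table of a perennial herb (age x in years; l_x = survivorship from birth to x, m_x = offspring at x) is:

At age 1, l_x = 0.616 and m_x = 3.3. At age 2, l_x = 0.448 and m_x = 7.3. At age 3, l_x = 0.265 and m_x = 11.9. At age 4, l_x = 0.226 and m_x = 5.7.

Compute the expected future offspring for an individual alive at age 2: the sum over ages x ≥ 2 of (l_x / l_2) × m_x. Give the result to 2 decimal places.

17.21

l_2 = 0.448. Conditional survival from age 2 to x is l_x / l_2.
  x=2: (0.448/0.448) × 7.3 = 7.3000
  x=3: (0.265/0.448) × 11.9 = 7.0391
  x=4: (0.226/0.448) × 5.7 = 2.8754
Sum = 7.3000 + 7.0391 + 2.8754 = 17.2145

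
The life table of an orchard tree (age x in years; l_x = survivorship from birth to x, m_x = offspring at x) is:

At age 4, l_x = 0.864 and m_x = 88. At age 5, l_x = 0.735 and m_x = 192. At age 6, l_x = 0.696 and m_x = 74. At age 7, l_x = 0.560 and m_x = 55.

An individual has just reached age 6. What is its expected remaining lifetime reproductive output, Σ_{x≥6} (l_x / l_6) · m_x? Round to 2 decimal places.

118.25

l_6 = 0.696. Conditional survival from age 6 to x is l_x / l_6.
  x=6: (0.696/0.696) × 74 = 74.0000
  x=7: (0.560/0.696) × 55 = 44.2529
Sum = 74.0000 + 44.2529 = 118.2529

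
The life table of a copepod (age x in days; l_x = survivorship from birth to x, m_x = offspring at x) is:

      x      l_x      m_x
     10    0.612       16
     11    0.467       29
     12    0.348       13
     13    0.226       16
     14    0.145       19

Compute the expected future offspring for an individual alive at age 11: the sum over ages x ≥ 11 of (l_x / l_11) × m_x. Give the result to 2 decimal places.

l_11 = 0.467. Conditional survival from age 11 to x is l_x / l_11.
  x=11: (0.467/0.467) × 29 = 29.0000
  x=12: (0.348/0.467) × 13 = 9.6874
  x=13: (0.226/0.467) × 16 = 7.7430
  x=14: (0.145/0.467) × 19 = 5.8994
Sum = 29.0000 + 9.6874 + 7.7430 + 5.8994 = 52.3298

52.33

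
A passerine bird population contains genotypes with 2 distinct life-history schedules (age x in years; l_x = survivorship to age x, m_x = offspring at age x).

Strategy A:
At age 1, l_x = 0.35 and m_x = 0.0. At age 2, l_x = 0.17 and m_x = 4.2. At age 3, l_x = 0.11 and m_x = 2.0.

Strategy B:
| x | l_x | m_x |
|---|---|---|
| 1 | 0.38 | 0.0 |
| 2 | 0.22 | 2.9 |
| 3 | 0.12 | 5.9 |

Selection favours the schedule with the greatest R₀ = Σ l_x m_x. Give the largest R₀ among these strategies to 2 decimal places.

Strategy A: R₀ = 0.35×0.0 + 0.17×4.2 + 0.11×2.0 = 0.9340
Strategy B: R₀ = 0.38×0.0 + 0.22×2.9 + 0.12×5.9 = 1.3460
Highest R₀: strategy B with 1.3460.

1.35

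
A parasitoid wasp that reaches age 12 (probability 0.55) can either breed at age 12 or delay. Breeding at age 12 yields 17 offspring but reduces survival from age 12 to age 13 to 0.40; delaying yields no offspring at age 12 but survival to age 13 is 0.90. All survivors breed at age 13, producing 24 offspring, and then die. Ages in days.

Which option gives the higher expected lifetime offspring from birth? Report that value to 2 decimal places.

breed at age 12: R₀ = 0.55 × (17 + 0.40 × 24) = 0.55 × 26.6000 = 14.6300
delay to age 13: R₀ = 0.55 × (0.90 × 24) = 0.55 × 21.6000 = 11.8800
Higher: breed at age 12 (14.6300).

14.63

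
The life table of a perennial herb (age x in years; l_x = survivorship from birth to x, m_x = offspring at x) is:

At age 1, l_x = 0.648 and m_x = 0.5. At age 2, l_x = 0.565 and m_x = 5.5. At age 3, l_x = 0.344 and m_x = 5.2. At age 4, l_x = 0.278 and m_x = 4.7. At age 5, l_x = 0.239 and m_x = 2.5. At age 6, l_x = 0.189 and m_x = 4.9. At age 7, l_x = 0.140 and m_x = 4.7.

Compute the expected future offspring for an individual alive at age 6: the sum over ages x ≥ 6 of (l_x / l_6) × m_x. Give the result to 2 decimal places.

8.38

l_6 = 0.189. Conditional survival from age 6 to x is l_x / l_6.
  x=6: (0.189/0.189) × 4.9 = 4.9000
  x=7: (0.140/0.189) × 4.7 = 3.4815
Sum = 4.9000 + 3.4815 = 8.3815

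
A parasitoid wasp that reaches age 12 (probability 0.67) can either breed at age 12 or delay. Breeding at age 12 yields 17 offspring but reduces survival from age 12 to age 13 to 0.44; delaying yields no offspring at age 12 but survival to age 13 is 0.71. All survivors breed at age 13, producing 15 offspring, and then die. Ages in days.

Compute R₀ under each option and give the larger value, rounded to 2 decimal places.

breed at age 12: R₀ = 0.67 × (17 + 0.44 × 15) = 0.67 × 23.6000 = 15.8120
delay to age 13: R₀ = 0.67 × (0.71 × 15) = 0.67 × 10.6500 = 7.1355
Higher: breed at age 12 (15.8120).

15.81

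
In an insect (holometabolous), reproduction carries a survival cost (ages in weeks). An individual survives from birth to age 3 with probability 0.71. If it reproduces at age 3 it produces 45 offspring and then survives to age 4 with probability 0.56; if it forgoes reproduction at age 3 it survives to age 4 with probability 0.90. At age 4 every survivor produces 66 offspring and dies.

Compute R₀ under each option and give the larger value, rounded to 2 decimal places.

breed at age 3: R₀ = 0.71 × (45 + 0.56 × 66) = 0.71 × 81.9600 = 58.1916
delay to age 4: R₀ = 0.71 × (0.90 × 66) = 0.71 × 59.4000 = 42.1740
Higher: breed at age 3 (58.1916).

58.19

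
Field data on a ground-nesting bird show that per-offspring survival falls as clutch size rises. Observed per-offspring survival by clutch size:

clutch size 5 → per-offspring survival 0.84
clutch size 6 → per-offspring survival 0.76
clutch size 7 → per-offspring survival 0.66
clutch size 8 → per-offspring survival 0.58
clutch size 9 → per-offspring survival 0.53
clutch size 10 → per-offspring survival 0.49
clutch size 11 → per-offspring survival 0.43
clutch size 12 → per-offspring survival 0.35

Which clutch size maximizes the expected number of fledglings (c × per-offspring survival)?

10

Expected fledglings = c × s(c):
  c=5: 5 × 0.84 = 4.200
  c=6: 6 × 0.76 = 4.560
  c=7: 7 × 0.66 = 4.620
  c=8: 8 × 0.58 = 4.640
  c=9: 9 × 0.53 = 4.770
  c=10: 10 × 0.49 = 4.900
  c=11: 11 × 0.43 = 4.730
  c=12: 12 × 0.35 = 4.200
Maximum at c = 10 (4.900 fledglings).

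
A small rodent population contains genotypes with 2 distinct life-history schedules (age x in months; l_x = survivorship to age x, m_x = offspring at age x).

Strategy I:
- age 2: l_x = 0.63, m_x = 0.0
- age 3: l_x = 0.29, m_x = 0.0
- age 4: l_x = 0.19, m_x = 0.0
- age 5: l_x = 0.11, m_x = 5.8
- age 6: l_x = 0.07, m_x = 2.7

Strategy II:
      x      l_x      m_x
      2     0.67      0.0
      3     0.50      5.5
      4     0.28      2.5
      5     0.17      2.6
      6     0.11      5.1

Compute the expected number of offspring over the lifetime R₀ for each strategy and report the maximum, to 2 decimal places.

Strategy I: R₀ = 0.63×0.0 + 0.29×0.0 + 0.19×0.0 + 0.11×5.8 + 0.07×2.7 = 0.8270
Strategy II: R₀ = 0.67×0.0 + 0.50×5.5 + 0.28×2.5 + 0.17×2.6 + 0.11×5.1 = 4.4530
Highest R₀: strategy II with 4.4530.

4.45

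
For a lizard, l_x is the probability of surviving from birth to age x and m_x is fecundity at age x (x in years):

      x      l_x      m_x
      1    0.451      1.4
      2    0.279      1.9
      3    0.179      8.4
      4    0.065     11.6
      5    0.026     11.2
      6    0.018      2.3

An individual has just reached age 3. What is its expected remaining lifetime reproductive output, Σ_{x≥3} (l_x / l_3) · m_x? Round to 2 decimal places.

l_3 = 0.179. Conditional survival from age 3 to x is l_x / l_3.
  x=3: (0.179/0.179) × 8.4 = 8.4000
  x=4: (0.065/0.179) × 11.6 = 4.2123
  x=5: (0.026/0.179) × 11.2 = 1.6268
  x=6: (0.018/0.179) × 2.3 = 0.2313
Sum = 8.4000 + 4.2123 + 1.6268 + 0.2313 = 14.4704

14.47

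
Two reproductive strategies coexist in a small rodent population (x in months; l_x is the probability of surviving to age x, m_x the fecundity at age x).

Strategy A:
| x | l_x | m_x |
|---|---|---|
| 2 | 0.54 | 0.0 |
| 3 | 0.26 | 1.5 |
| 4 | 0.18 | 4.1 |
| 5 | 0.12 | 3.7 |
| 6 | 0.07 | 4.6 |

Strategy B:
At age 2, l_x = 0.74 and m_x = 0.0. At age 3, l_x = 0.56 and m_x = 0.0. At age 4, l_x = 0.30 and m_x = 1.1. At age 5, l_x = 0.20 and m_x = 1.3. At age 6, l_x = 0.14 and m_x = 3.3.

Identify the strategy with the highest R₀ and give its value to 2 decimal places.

Strategy A: R₀ = 0.54×0.0 + 0.26×1.5 + 0.18×4.1 + 0.12×3.7 + 0.07×4.6 = 1.8940
Strategy B: R₀ = 0.74×0.0 + 0.56×0.0 + 0.30×1.1 + 0.20×1.3 + 0.14×3.3 = 1.0520
Highest R₀: strategy A with 1.8940.

1.89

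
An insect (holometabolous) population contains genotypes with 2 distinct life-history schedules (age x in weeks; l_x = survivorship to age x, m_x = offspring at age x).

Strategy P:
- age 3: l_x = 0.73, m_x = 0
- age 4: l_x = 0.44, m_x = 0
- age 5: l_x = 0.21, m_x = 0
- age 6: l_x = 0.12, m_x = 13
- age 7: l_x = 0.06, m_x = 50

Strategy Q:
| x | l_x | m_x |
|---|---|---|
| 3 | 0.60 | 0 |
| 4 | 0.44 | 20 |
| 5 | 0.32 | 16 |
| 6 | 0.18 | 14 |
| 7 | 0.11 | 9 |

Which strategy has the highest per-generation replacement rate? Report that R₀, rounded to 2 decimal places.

Strategy P: R₀ = 0.73×0 + 0.44×0 + 0.21×0 + 0.12×13 + 0.06×50 = 4.5600
Strategy Q: R₀ = 0.60×0 + 0.44×20 + 0.32×16 + 0.18×14 + 0.11×9 = 17.4300
Highest R₀: strategy Q with 17.4300.

17.43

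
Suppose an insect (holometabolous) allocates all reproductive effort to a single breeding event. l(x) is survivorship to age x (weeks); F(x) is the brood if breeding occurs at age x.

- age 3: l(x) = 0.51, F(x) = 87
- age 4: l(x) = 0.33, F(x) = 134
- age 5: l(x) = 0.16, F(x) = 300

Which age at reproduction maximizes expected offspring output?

Expected offspring if breeding at age x = l(x) × F(x):
  age 3: 0.51 × 87 = 44.370
  age 4: 0.33 × 134 = 44.220
  age 5: 0.16 × 300 = 48.000
Maximum at age 5 (48.000).

5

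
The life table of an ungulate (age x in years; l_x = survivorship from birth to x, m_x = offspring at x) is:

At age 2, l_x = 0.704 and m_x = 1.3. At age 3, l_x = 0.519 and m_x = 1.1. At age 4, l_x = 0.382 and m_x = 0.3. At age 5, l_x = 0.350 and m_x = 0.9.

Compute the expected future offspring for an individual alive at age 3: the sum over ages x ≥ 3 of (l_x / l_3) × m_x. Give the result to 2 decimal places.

1.93

l_3 = 0.519. Conditional survival from age 3 to x is l_x / l_3.
  x=3: (0.519/0.519) × 1.1 = 1.1000
  x=4: (0.382/0.519) × 0.3 = 0.2208
  x=5: (0.350/0.519) × 0.9 = 0.6069
Sum = 1.1000 + 0.2208 + 0.6069 = 1.9277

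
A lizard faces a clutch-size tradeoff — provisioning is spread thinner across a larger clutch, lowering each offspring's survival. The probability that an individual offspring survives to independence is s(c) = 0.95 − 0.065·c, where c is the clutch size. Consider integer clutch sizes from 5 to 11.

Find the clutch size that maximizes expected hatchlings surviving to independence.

Expected hatchlings surviving to independence = c × s(c):
  c=5: 5 × 0.625 = 3.125
  c=6: 6 × 0.560 = 3.360
  c=7: 7 × 0.495 = 3.465
  c=8: 8 × 0.430 = 3.440
  c=9: 9 × 0.365 = 3.285
  c=10: 10 × 0.300 = 3.000
  c=11: 11 × 0.235 = 2.585
Maximum at c = 7 (3.465 hatchlings surviving to independence).

7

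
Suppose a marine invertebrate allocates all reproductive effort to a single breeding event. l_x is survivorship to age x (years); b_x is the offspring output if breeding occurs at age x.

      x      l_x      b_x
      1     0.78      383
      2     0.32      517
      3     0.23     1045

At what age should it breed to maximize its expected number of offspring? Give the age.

Expected offspring if breeding at age x = l_x × b_x:
  age 1: 0.78 × 383 = 298.740
  age 2: 0.32 × 517 = 165.440
  age 3: 0.23 × 1045 = 240.350
Maximum at age 1 (298.740).

1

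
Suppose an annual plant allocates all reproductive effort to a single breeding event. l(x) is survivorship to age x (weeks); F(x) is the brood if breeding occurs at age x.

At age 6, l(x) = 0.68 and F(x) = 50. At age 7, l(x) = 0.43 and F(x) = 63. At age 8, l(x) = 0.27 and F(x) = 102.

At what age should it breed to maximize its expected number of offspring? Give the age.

Expected offspring if breeding at age x = l(x) × F(x):
  age 6: 0.68 × 50 = 34.000
  age 7: 0.43 × 63 = 27.090
  age 8: 0.27 × 102 = 27.540
Maximum at age 6 (34.000).

6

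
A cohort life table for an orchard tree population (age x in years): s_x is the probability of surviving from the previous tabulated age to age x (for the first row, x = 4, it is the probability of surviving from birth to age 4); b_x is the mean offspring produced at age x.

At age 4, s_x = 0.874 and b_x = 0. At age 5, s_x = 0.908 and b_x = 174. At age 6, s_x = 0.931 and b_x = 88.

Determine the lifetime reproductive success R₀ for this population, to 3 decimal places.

203.102

Survivorship from birth: l_x = s_4·s_5·…·s_x.
  l_4 = 0.87400
  l_5 = 0.79359
  l_6 = 0.73883
R₀ = Σ l_x b_x:
  age 4: 0.87400 × 0 = 0.0000
  age 5: 0.79359 × 174 = 138.0847
  age 6: 0.73883 × 88 = 65.0170
R₀ = 0.0000 + 138.0847 + 65.0170 = 203.1017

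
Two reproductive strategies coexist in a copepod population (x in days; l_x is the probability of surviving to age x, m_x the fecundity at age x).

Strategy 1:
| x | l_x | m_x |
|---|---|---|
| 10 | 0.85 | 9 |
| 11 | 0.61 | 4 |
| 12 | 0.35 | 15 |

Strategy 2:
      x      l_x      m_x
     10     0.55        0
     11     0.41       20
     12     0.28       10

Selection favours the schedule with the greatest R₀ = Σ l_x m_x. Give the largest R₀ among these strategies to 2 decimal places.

15.34

Strategy 1: R₀ = 0.85×9 + 0.61×4 + 0.35×15 = 15.3400
Strategy 2: R₀ = 0.55×0 + 0.41×20 + 0.28×10 = 11.0000
Highest R₀: strategy 1 with 15.3400.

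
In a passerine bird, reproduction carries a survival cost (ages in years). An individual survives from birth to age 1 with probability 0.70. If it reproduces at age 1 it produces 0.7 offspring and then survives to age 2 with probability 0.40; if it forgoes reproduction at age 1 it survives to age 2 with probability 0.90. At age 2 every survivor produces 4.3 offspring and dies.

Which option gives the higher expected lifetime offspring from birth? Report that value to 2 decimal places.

breed at age 1: R₀ = 0.70 × (0.7 + 0.40 × 4.3) = 0.70 × 2.4200 = 1.6940
delay to age 2: R₀ = 0.70 × (0.90 × 4.3) = 0.70 × 3.8700 = 2.7090
Higher: delay to age 2 (2.7090).

2.71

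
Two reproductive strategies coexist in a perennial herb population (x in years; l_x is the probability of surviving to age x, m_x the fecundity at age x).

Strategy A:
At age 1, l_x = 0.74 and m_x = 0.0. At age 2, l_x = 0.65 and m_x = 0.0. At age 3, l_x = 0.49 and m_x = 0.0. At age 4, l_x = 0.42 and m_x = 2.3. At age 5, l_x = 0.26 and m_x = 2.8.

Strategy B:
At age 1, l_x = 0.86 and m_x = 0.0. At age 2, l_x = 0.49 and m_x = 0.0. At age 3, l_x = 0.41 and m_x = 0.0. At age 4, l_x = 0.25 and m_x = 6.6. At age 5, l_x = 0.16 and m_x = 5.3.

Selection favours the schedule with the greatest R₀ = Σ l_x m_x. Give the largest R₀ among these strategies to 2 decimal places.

2.50

Strategy A: R₀ = 0.74×0.0 + 0.65×0.0 + 0.49×0.0 + 0.42×2.3 + 0.26×2.8 = 1.6940
Strategy B: R₀ = 0.86×0.0 + 0.49×0.0 + 0.41×0.0 + 0.25×6.6 + 0.16×5.3 = 2.4980
Highest R₀: strategy B with 2.4980.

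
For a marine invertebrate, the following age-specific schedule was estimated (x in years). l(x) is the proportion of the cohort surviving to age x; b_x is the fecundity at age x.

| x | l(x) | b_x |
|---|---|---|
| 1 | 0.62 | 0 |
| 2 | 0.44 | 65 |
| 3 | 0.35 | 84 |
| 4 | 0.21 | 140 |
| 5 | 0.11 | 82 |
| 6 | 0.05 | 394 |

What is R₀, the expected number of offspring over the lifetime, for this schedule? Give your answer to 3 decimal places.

R₀ = Σ l(x) b_x:
  age 1: 0.62 × 0 = 0.0000
  age 2: 0.44 × 65 = 28.6000
  age 3: 0.35 × 84 = 29.4000
  age 4: 0.21 × 140 = 29.4000
  age 5: 0.11 × 82 = 9.0200
  age 6: 0.05 × 394 = 19.7000
R₀ = 0.0000 + 28.6000 + 29.4000 + 29.4000 + 9.0200 + 19.7000 = 116.1200

116.120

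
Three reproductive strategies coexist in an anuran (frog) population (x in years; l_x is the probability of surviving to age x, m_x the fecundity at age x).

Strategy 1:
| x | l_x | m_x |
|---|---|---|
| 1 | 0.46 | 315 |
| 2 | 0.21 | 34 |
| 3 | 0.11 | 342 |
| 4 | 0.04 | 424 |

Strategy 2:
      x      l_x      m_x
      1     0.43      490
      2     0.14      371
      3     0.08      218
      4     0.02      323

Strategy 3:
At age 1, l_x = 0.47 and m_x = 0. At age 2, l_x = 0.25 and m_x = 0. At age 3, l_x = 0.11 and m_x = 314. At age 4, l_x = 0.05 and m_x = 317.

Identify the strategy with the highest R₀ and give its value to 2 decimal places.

286.54

Strategy 1: R₀ = 0.46×315 + 0.21×34 + 0.11×342 + 0.04×424 = 206.6200
Strategy 2: R₀ = 0.43×490 + 0.14×371 + 0.08×218 + 0.02×323 = 286.5400
Strategy 3: R₀ = 0.47×0 + 0.25×0 + 0.11×314 + 0.05×317 = 50.3900
Highest R₀: strategy 2 with 286.5400.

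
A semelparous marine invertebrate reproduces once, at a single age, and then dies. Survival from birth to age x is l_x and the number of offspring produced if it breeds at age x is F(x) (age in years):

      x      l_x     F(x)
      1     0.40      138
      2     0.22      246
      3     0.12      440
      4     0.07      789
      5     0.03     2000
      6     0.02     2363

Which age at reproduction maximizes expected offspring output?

Expected offspring if breeding at age x = l_x × F(x):
  age 1: 0.40 × 138 = 55.200
  age 2: 0.22 × 246 = 54.120
  age 3: 0.12 × 440 = 52.800
  age 4: 0.07 × 789 = 55.230
  age 5: 0.03 × 2000 = 60.000
  age 6: 0.02 × 2363 = 47.260
Maximum at age 5 (60.000).

5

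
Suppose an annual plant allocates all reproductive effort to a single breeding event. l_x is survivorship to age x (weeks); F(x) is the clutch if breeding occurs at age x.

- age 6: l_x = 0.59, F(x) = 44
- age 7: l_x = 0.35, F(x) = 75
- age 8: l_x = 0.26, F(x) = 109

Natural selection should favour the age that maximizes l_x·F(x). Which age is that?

8

Expected offspring if breeding at age x = l_x × F(x):
  age 6: 0.59 × 44 = 25.960
  age 7: 0.35 × 75 = 26.250
  age 8: 0.26 × 109 = 28.340
Maximum at age 8 (28.340).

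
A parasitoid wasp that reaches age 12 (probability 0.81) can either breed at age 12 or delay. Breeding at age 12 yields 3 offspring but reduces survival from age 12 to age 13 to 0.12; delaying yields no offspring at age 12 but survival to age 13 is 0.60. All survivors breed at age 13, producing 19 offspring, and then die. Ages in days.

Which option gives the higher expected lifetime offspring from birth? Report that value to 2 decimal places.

9.23

breed at age 12: R₀ = 0.81 × (3 + 0.12 × 19) = 0.81 × 5.2800 = 4.2768
delay to age 13: R₀ = 0.81 × (0.60 × 19) = 0.81 × 11.4000 = 9.2340
Higher: delay to age 13 (9.2340).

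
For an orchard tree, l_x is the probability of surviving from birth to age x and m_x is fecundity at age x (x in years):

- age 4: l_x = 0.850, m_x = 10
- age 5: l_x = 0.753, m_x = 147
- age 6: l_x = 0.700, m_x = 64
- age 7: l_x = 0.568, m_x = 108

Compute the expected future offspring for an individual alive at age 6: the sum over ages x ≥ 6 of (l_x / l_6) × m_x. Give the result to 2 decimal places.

151.63

l_6 = 0.700. Conditional survival from age 6 to x is l_x / l_6.
  x=6: (0.700/0.700) × 64 = 64.0000
  x=7: (0.568/0.700) × 108 = 87.6343
Sum = 64.0000 + 87.6343 = 151.6343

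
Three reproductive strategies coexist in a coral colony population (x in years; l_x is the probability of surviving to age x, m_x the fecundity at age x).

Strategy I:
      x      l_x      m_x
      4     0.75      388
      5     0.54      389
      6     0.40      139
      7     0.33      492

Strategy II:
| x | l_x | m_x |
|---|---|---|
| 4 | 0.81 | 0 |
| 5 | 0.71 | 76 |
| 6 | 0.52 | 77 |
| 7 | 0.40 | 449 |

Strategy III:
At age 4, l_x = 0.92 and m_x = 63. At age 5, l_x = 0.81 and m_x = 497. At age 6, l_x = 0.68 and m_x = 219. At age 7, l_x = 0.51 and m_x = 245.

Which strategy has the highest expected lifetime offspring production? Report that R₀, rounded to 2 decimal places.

Strategy I: R₀ = 0.75×388 + 0.54×389 + 0.40×139 + 0.33×492 = 719.0200
Strategy II: R₀ = 0.81×0 + 0.71×76 + 0.52×77 + 0.40×449 = 273.6000
Strategy III: R₀ = 0.92×63 + 0.81×497 + 0.68×219 + 0.51×245 = 734.4000
Highest R₀: strategy III with 734.4000.

734.40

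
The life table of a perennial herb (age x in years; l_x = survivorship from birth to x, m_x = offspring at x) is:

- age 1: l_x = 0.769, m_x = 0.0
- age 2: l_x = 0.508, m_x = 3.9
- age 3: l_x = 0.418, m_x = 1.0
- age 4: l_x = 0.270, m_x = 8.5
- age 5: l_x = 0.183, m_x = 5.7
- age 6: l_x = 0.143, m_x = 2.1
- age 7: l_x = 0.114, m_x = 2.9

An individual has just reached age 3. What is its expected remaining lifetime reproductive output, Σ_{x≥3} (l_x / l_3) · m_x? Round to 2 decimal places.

l_3 = 0.418. Conditional survival from age 3 to x is l_x / l_3.
  x=3: (0.418/0.418) × 1.0 = 1.0000
  x=4: (0.270/0.418) × 8.5 = 5.4904
  x=5: (0.183/0.418) × 5.7 = 2.4955
  x=6: (0.143/0.418) × 2.1 = 0.7184
  x=7: (0.114/0.418) × 2.9 = 0.7909
Sum = 1.0000 + 5.4904 + 2.4955 + 0.7184 + 0.7909 = 10.4952

10.50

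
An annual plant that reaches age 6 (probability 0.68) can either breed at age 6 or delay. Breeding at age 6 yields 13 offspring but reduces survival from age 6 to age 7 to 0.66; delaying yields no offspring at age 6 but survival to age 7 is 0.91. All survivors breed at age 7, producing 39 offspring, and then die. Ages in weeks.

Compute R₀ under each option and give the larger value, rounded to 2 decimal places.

26.34

breed at age 6: R₀ = 0.68 × (13 + 0.66 × 39) = 0.68 × 38.7400 = 26.3432
delay to age 7: R₀ = 0.68 × (0.91 × 39) = 0.68 × 35.4900 = 24.1332
Higher: breed at age 6 (26.3432).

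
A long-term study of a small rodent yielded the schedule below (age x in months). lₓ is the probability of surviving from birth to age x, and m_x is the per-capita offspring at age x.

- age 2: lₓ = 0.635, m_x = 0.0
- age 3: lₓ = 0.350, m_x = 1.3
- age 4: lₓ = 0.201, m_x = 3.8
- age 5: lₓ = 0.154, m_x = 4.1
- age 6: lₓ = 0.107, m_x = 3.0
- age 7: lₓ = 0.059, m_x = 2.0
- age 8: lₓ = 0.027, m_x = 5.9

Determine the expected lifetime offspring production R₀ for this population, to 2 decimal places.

2.45

R₀ = Σ lₓ m_x:
  age 2: 0.635 × 0.0 = 0.0000
  age 3: 0.350 × 1.3 = 0.4550
  age 4: 0.201 × 3.8 = 0.7638
  age 5: 0.154 × 4.1 = 0.6314
  age 6: 0.107 × 3.0 = 0.3210
  age 7: 0.059 × 2.0 = 0.1180
  age 8: 0.027 × 5.9 = 0.1593
R₀ = 0.0000 + 0.4550 + 0.7638 + 0.6314 + 0.3210 + 0.1180 + 0.1593 = 2.4485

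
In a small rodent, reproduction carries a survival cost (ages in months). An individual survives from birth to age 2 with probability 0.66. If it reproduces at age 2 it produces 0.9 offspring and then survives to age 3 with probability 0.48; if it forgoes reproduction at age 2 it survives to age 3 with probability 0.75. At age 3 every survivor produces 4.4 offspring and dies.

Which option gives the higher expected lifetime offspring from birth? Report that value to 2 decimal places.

breed at age 2: R₀ = 0.66 × (0.9 + 0.48 × 4.4) = 0.66 × 3.0120 = 1.9879
delay to age 3: R₀ = 0.66 × (0.75 × 4.4) = 0.66 × 3.3000 = 2.1780
Higher: delay to age 3 (2.1780).

2.18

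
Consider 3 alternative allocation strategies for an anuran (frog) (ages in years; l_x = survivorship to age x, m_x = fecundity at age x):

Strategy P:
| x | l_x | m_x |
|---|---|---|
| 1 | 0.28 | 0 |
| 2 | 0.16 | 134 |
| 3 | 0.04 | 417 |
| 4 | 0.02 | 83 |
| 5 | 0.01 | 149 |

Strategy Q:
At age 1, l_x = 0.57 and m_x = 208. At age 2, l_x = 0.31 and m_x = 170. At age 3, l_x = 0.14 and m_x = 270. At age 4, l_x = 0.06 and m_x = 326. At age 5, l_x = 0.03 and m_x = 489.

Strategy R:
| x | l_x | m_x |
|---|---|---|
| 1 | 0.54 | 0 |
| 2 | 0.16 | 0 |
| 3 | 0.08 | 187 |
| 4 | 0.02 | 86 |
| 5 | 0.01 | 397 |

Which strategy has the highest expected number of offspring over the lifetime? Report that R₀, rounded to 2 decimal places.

243.29

Strategy P: R₀ = 0.28×0 + 0.16×134 + 0.04×417 + 0.02×83 + 0.01×149 = 41.2700
Strategy Q: R₀ = 0.57×208 + 0.31×170 + 0.14×270 + 0.06×326 + 0.03×489 = 243.2900
Strategy R: R₀ = 0.54×0 + 0.16×0 + 0.08×187 + 0.02×86 + 0.01×397 = 20.6500
Highest R₀: strategy Q with 243.2900.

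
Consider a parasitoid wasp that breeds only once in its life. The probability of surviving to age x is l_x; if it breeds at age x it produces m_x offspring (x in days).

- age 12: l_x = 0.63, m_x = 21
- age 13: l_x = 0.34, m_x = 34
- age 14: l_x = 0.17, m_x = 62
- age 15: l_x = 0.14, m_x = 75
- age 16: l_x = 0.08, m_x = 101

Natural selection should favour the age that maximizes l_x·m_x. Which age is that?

12

Expected offspring if breeding at age x = l_x × m_x:
  age 12: 0.63 × 21 = 13.230
  age 13: 0.34 × 34 = 11.560
  age 14: 0.17 × 62 = 10.540
  age 15: 0.14 × 75 = 10.500
  age 16: 0.08 × 101 = 8.080
Maximum at age 12 (13.230).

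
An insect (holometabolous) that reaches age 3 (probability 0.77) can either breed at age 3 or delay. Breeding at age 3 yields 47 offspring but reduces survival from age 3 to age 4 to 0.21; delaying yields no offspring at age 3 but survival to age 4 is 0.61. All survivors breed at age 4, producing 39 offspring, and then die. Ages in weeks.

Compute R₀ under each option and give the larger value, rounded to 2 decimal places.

breed at age 3: R₀ = 0.77 × (47 + 0.21 × 39) = 0.77 × 55.1900 = 42.4963
delay to age 4: R₀ = 0.77 × (0.61 × 39) = 0.77 × 23.7900 = 18.3183
Higher: breed at age 3 (42.4963).

42.50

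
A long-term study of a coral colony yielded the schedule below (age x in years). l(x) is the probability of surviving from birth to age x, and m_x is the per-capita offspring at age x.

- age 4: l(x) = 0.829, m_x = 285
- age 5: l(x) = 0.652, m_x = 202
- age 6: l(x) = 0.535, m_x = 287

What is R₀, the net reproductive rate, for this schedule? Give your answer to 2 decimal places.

R₀ = Σ l(x) m_x:
  age 4: 0.829 × 285 = 236.2650
  age 5: 0.652 × 202 = 131.7040
  age 6: 0.535 × 287 = 153.5450
R₀ = 236.2650 + 131.7040 + 153.5450 = 521.5140

521.51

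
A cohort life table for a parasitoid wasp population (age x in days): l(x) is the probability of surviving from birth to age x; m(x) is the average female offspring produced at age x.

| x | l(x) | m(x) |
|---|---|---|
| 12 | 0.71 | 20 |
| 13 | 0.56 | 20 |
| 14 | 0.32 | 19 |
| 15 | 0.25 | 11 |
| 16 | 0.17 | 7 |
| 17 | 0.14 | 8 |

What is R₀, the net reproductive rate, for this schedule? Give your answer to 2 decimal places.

36.54

R₀ = Σ l(x) m(x):
  age 12: 0.71 × 20 = 14.2000
  age 13: 0.56 × 20 = 11.2000
  age 14: 0.32 × 19 = 6.0800
  age 15: 0.25 × 11 = 2.7500
  age 16: 0.17 × 7 = 1.1900
  age 17: 0.14 × 8 = 1.1200
R₀ = 14.2000 + 11.2000 + 6.0800 + 2.7500 + 1.1900 + 1.1200 = 36.5400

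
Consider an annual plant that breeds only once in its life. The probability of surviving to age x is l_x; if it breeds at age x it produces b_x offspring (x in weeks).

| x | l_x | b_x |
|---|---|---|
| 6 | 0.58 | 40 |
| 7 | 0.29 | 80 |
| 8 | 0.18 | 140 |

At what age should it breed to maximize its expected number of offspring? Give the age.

8

Expected offspring if breeding at age x = l_x × b_x:
  age 6: 0.58 × 40 = 23.200
  age 7: 0.29 × 80 = 23.200
  age 8: 0.18 × 140 = 25.200
Maximum at age 8 (25.200).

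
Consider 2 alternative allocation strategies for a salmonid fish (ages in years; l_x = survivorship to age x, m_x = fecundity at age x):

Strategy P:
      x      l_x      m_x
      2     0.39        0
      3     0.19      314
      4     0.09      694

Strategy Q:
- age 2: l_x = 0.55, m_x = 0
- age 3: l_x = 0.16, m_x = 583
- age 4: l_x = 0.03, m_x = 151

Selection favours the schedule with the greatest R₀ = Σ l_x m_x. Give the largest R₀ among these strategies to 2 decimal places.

122.12

Strategy P: R₀ = 0.39×0 + 0.19×314 + 0.09×694 = 122.1200
Strategy Q: R₀ = 0.55×0 + 0.16×583 + 0.03×151 = 97.8100
Highest R₀: strategy P with 122.1200.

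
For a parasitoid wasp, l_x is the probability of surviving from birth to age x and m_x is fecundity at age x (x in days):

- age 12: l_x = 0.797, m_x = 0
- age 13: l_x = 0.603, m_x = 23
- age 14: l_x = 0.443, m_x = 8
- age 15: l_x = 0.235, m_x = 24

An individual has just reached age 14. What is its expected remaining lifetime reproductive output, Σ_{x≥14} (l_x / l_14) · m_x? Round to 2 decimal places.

l_14 = 0.443. Conditional survival from age 14 to x is l_x / l_14.
  x=14: (0.443/0.443) × 8 = 8.0000
  x=15: (0.235/0.443) × 24 = 12.7314
Sum = 8.0000 + 12.7314 = 20.7314

20.73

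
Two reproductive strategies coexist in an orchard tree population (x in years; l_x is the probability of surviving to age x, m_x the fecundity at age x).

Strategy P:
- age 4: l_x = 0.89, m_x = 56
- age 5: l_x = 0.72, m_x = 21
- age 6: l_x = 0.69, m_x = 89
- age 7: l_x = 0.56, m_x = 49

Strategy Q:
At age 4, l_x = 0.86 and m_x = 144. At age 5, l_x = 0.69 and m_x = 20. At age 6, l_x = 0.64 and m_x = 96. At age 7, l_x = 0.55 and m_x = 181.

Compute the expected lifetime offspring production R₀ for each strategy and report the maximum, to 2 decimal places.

298.63

Strategy P: R₀ = 0.89×56 + 0.72×21 + 0.69×89 + 0.56×49 = 153.8100
Strategy Q: R₀ = 0.86×144 + 0.69×20 + 0.64×96 + 0.55×181 = 298.6300
Highest R₀: strategy Q with 298.6300.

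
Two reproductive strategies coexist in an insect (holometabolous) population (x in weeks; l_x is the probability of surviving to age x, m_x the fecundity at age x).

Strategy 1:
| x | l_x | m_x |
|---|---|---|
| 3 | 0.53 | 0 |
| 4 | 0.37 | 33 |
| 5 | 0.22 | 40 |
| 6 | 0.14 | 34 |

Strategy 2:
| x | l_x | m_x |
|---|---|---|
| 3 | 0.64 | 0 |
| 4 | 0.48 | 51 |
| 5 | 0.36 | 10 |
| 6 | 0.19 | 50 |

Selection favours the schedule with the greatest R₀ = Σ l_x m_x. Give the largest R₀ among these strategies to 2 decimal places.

Strategy 1: R₀ = 0.53×0 + 0.37×33 + 0.22×40 + 0.14×34 = 25.7700
Strategy 2: R₀ = 0.64×0 + 0.48×51 + 0.36×10 + 0.19×50 = 37.5800
Highest R₀: strategy 2 with 37.5800.

37.58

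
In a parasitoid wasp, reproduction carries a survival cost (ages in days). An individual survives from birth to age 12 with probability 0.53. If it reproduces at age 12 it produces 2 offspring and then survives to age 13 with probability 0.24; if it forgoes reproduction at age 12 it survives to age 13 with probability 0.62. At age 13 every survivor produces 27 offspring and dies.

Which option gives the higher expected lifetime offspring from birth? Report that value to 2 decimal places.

8.87

breed at age 12: R₀ = 0.53 × (2 + 0.24 × 27) = 0.53 × 8.4800 = 4.4944
delay to age 13: R₀ = 0.53 × (0.62 × 27) = 0.53 × 16.7400 = 8.8722
Higher: delay to age 13 (8.8722).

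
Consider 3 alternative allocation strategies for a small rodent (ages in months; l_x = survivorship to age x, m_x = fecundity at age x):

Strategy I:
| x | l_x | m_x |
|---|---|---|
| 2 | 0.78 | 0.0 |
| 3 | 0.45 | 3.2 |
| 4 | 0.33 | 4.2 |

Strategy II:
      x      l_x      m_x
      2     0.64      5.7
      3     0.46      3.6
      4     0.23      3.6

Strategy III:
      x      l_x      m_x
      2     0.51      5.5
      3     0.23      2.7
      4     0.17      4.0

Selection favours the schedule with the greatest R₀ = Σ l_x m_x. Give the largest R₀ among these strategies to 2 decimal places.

Strategy I: R₀ = 0.78×0.0 + 0.45×3.2 + 0.33×4.2 = 2.8260
Strategy II: R₀ = 0.64×5.7 + 0.46×3.6 + 0.23×3.6 = 6.1320
Strategy III: R₀ = 0.51×5.5 + 0.23×2.7 + 0.17×4.0 = 4.1060
Highest R₀: strategy II with 6.1320.

6.13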